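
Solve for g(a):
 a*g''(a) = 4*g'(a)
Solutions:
 g(a) = C1 + C2*a^5


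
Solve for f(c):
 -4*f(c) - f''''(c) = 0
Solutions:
 f(c) = (C1*sin(c) + C2*cos(c))*exp(-c) + (C3*sin(c) + C4*cos(c))*exp(c)


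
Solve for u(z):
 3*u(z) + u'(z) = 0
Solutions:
 u(z) = C1*exp(-3*z)


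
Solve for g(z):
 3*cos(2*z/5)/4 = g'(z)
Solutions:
 g(z) = C1 + 15*sin(2*z/5)/8


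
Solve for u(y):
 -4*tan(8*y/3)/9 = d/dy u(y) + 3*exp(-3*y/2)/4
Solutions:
 u(y) = C1 - log(tan(8*y/3)^2 + 1)/12 + exp(-3*y/2)/2


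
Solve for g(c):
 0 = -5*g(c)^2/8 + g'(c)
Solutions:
 g(c) = -8/(C1 + 5*c)


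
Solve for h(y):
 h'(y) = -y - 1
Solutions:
 h(y) = C1 - y^2/2 - y


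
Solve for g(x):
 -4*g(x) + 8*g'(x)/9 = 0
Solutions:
 g(x) = C1*exp(9*x/2)


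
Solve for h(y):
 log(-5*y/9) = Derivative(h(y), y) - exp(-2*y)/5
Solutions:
 h(y) = C1 + y*log(-y) + y*(-2*log(3) - 1 + log(5)) - exp(-2*y)/10


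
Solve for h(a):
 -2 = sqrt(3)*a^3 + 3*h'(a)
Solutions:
 h(a) = C1 - sqrt(3)*a^4/12 - 2*a/3


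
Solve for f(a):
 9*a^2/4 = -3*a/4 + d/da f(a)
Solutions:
 f(a) = C1 + 3*a^3/4 + 3*a^2/8


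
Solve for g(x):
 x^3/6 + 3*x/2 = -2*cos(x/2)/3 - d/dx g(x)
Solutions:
 g(x) = C1 - x^4/24 - 3*x^2/4 - 4*sin(x/2)/3


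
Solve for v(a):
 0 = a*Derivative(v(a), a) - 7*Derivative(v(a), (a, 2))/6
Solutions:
 v(a) = C1 + C2*erfi(sqrt(21)*a/7)


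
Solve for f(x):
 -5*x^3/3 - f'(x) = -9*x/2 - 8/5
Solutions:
 f(x) = C1 - 5*x^4/12 + 9*x^2/4 + 8*x/5


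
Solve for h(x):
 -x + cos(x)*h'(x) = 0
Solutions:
 h(x) = C1 + Integral(x/cos(x), x)


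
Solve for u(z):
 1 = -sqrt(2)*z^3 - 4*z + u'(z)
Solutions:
 u(z) = C1 + sqrt(2)*z^4/4 + 2*z^2 + z


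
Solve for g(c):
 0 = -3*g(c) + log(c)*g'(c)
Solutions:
 g(c) = C1*exp(3*li(c))


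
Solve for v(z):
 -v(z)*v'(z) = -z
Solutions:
 v(z) = -sqrt(C1 + z^2)
 v(z) = sqrt(C1 + z^2)


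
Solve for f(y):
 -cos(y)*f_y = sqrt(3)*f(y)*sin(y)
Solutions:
 f(y) = C1*cos(y)^(sqrt(3))


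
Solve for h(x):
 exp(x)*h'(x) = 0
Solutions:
 h(x) = C1


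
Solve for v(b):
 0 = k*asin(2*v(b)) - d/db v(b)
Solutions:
 Integral(1/asin(2*_y), (_y, v(b))) = C1 + b*k


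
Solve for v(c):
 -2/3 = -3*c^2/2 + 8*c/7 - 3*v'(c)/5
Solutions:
 v(c) = C1 - 5*c^3/6 + 20*c^2/21 + 10*c/9


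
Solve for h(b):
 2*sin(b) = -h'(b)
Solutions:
 h(b) = C1 + 2*cos(b)


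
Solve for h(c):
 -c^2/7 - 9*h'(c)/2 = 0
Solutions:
 h(c) = C1 - 2*c^3/189


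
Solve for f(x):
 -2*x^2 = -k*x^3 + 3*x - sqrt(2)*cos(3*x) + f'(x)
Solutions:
 f(x) = C1 + k*x^4/4 - 2*x^3/3 - 3*x^2/2 + sqrt(2)*sin(3*x)/3


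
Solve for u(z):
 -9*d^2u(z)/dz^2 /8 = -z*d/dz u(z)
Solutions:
 u(z) = C1 + C2*erfi(2*z/3)


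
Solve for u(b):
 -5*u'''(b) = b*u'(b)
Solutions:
 u(b) = C1 + Integral(C2*airyai(-5^(2/3)*b/5) + C3*airybi(-5^(2/3)*b/5), b)


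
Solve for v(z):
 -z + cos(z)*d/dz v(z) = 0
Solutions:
 v(z) = C1 + Integral(z/cos(z), z)


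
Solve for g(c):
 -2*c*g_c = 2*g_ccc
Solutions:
 g(c) = C1 + Integral(C2*airyai(-c) + C3*airybi(-c), c)


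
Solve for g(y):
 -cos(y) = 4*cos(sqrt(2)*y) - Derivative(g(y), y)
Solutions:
 g(y) = C1 + sin(y) + 2*sqrt(2)*sin(sqrt(2)*y)


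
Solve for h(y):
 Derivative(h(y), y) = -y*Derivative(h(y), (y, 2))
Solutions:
 h(y) = C1 + C2*log(y)


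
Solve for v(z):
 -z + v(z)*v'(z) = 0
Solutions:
 v(z) = -sqrt(C1 + z^2)
 v(z) = sqrt(C1 + z^2)


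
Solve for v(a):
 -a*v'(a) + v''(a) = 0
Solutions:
 v(a) = C1 + C2*erfi(sqrt(2)*a/2)


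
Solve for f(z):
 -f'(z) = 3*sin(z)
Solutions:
 f(z) = C1 + 3*cos(z)


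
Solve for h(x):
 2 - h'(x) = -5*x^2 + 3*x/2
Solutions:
 h(x) = C1 + 5*x^3/3 - 3*x^2/4 + 2*x


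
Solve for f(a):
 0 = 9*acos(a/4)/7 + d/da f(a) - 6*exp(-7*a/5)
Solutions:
 f(a) = C1 - 9*a*acos(a/4)/7 + 9*sqrt(16 - a^2)/7 - 30*exp(-7*a/5)/7


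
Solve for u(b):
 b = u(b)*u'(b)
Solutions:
 u(b) = -sqrt(C1 + b^2)
 u(b) = sqrt(C1 + b^2)


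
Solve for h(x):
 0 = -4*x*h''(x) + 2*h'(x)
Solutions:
 h(x) = C1 + C2*x^(3/2)


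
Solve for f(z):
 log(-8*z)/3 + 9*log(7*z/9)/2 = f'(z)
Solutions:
 f(z) = C1 + 29*z*log(z)/6 + z*(-9*log(3) - 29/6 + log(7)/2 + log(4802) + I*pi/3)


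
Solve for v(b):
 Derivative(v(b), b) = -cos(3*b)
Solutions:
 v(b) = C1 - sin(3*b)/3


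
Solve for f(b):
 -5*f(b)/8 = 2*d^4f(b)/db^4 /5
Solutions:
 f(b) = (C1*sin(sqrt(10)*b/4) + C2*cos(sqrt(10)*b/4))*exp(-sqrt(10)*b/4) + (C3*sin(sqrt(10)*b/4) + C4*cos(sqrt(10)*b/4))*exp(sqrt(10)*b/4)


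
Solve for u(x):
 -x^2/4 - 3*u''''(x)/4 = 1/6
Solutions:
 u(x) = C1 + C2*x + C3*x^2 + C4*x^3 - x^6/1080 - x^4/108


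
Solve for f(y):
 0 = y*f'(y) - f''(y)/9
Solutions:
 f(y) = C1 + C2*erfi(3*sqrt(2)*y/2)


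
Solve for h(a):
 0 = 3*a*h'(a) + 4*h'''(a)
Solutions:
 h(a) = C1 + Integral(C2*airyai(-6^(1/3)*a/2) + C3*airybi(-6^(1/3)*a/2), a)


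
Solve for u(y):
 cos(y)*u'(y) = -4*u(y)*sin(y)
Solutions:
 u(y) = C1*cos(y)^4


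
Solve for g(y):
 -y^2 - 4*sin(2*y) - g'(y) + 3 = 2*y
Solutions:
 g(y) = C1 - y^3/3 - y^2 + 3*y + 2*cos(2*y)


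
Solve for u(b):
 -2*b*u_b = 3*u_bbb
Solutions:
 u(b) = C1 + Integral(C2*airyai(-2^(1/3)*3^(2/3)*b/3) + C3*airybi(-2^(1/3)*3^(2/3)*b/3), b)


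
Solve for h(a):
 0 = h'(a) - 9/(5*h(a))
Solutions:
 h(a) = -sqrt(C1 + 90*a)/5
 h(a) = sqrt(C1 + 90*a)/5


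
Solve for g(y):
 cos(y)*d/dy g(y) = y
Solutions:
 g(y) = C1 + Integral(y/cos(y), y)


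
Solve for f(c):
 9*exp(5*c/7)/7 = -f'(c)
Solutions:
 f(c) = C1 - 9*exp(5*c/7)/5


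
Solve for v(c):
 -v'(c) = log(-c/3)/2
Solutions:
 v(c) = C1 - c*log(-c)/2 + c*(1 + log(3))/2


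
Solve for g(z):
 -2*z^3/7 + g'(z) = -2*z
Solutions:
 g(z) = C1 + z^4/14 - z^2


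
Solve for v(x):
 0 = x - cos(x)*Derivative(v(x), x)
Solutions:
 v(x) = C1 + Integral(x/cos(x), x)


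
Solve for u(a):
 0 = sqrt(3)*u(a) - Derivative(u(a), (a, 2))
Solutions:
 u(a) = C1*exp(-3^(1/4)*a) + C2*exp(3^(1/4)*a)


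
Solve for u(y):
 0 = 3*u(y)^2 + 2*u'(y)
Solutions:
 u(y) = 2/(C1 + 3*y)


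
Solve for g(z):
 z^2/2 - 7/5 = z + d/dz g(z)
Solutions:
 g(z) = C1 + z^3/6 - z^2/2 - 7*z/5


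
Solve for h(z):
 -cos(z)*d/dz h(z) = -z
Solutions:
 h(z) = C1 + Integral(z/cos(z), z)


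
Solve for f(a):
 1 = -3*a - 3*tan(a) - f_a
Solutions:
 f(a) = C1 - 3*a^2/2 - a + 3*log(cos(a))


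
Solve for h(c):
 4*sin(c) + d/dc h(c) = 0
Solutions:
 h(c) = C1 + 4*cos(c)


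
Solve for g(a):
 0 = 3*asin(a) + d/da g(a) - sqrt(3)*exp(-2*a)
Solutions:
 g(a) = C1 - 3*a*asin(a) - 3*sqrt(1 - a^2) - sqrt(3)*exp(-2*a)/2


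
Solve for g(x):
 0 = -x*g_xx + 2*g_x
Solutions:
 g(x) = C1 + C2*x^3


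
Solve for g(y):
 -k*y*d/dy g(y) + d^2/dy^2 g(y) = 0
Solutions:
 g(y) = Piecewise((-sqrt(2)*sqrt(pi)*C1*erf(sqrt(2)*y*sqrt(-k)/2)/(2*sqrt(-k)) - C2, (k > 0) | (k < 0)), (-C1*y - C2, True))


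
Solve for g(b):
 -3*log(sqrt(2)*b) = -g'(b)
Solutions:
 g(b) = C1 + 3*b*log(b) - 3*b + 3*b*log(2)/2


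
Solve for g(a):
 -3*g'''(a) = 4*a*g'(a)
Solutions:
 g(a) = C1 + Integral(C2*airyai(-6^(2/3)*a/3) + C3*airybi(-6^(2/3)*a/3), a)


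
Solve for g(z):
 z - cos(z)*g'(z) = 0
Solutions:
 g(z) = C1 + Integral(z/cos(z), z)


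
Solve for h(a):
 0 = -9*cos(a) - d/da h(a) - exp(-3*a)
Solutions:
 h(a) = C1 - 9*sin(a) + exp(-3*a)/3


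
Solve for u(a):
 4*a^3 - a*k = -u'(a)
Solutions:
 u(a) = C1 - a^4 + a^2*k/2


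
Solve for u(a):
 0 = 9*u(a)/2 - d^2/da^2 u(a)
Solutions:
 u(a) = C1*exp(-3*sqrt(2)*a/2) + C2*exp(3*sqrt(2)*a/2)


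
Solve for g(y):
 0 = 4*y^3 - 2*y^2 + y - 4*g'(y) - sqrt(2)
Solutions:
 g(y) = C1 + y^4/4 - y^3/6 + y^2/8 - sqrt(2)*y/4


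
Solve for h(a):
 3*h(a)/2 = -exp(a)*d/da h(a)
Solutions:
 h(a) = C1*exp(3*exp(-a)/2)


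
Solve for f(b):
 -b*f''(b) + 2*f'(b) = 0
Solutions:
 f(b) = C1 + C2*b^3


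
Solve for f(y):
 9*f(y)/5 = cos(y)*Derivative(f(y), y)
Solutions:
 f(y) = C1*(sin(y) + 1)^(9/10)/(sin(y) - 1)^(9/10)


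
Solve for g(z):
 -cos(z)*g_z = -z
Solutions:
 g(z) = C1 + Integral(z/cos(z), z)


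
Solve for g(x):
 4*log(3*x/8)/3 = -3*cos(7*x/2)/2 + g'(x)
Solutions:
 g(x) = C1 + 4*x*log(x)/3 - 4*x*log(2) - 4*x/3 + 4*x*log(3)/3 + 3*sin(7*x/2)/7


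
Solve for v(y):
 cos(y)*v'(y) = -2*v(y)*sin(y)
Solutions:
 v(y) = C1*cos(y)^2


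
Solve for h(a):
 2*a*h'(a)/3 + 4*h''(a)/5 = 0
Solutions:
 h(a) = C1 + C2*erf(sqrt(15)*a/6)


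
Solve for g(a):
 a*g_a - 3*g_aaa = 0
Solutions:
 g(a) = C1 + Integral(C2*airyai(3^(2/3)*a/3) + C3*airybi(3^(2/3)*a/3), a)


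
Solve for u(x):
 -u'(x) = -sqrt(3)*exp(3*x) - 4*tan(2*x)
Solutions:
 u(x) = C1 + sqrt(3)*exp(3*x)/3 - 2*log(cos(2*x))


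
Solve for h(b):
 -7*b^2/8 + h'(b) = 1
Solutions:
 h(b) = C1 + 7*b^3/24 + b


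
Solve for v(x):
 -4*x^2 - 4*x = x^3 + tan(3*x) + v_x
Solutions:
 v(x) = C1 - x^4/4 - 4*x^3/3 - 2*x^2 + log(cos(3*x))/3


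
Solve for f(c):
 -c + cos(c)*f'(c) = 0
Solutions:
 f(c) = C1 + Integral(c/cos(c), c)


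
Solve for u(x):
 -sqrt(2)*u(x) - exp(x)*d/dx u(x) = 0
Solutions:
 u(x) = C1*exp(sqrt(2)*exp(-x))


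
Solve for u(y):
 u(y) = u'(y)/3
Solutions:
 u(y) = C1*exp(3*y)


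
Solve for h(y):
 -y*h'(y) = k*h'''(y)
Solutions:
 h(y) = C1 + Integral(C2*airyai(y*(-1/k)^(1/3)) + C3*airybi(y*(-1/k)^(1/3)), y)


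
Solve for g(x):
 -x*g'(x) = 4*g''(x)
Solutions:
 g(x) = C1 + C2*erf(sqrt(2)*x/4)


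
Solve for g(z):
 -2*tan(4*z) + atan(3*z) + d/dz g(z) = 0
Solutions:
 g(z) = C1 - z*atan(3*z) + log(9*z^2 + 1)/6 - log(cos(4*z))/2


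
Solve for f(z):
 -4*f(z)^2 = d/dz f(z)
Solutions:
 f(z) = 1/(C1 + 4*z)


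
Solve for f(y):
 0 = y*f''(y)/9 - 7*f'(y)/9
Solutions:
 f(y) = C1 + C2*y^8


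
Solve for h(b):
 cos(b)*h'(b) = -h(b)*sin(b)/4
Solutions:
 h(b) = C1*cos(b)^(1/4)


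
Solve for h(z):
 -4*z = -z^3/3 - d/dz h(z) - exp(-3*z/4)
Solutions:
 h(z) = C1 - z^4/12 + 2*z^2 + 4*exp(-3*z/4)/3


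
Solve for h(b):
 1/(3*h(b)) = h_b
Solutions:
 h(b) = -sqrt(C1 + 6*b)/3
 h(b) = sqrt(C1 + 6*b)/3


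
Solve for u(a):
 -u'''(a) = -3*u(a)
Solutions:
 u(a) = C3*exp(3^(1/3)*a) + (C1*sin(3^(5/6)*a/2) + C2*cos(3^(5/6)*a/2))*exp(-3^(1/3)*a/2)


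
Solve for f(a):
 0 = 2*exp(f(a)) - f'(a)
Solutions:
 f(a) = log(-1/(C1 + 2*a))


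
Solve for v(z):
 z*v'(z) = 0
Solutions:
 v(z) = C1


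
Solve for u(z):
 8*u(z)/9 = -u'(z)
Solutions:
 u(z) = C1*exp(-8*z/9)


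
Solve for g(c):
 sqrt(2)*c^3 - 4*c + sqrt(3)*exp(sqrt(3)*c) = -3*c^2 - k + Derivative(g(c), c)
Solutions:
 g(c) = C1 + sqrt(2)*c^4/4 + c^3 - 2*c^2 + c*k + exp(sqrt(3)*c)


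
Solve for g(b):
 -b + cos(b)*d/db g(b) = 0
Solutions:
 g(b) = C1 + Integral(b/cos(b), b)


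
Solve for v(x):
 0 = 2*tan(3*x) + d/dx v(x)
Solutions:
 v(x) = C1 + 2*log(cos(3*x))/3


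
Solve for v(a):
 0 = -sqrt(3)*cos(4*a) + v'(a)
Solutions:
 v(a) = C1 + sqrt(3)*sin(4*a)/4


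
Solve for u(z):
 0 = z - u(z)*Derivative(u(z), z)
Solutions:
 u(z) = -sqrt(C1 + z^2)
 u(z) = sqrt(C1 + z^2)


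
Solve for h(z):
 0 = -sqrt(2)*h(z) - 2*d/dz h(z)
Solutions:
 h(z) = C1*exp(-sqrt(2)*z/2)


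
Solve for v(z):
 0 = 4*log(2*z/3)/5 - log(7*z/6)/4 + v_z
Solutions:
 v(z) = C1 - 11*z*log(z)/20 - 21*z*log(2)/20 + z*log(7)/4 + 11*z/20 + 11*z*log(3)/20


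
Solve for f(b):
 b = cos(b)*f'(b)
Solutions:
 f(b) = C1 + Integral(b/cos(b), b)


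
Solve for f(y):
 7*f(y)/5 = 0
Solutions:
 f(y) = 0


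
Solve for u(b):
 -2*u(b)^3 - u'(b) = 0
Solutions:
 u(b) = -sqrt(2)*sqrt(-1/(C1 - 2*b))/2
 u(b) = sqrt(2)*sqrt(-1/(C1 - 2*b))/2


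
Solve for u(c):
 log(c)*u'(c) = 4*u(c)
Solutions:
 u(c) = C1*exp(4*li(c))


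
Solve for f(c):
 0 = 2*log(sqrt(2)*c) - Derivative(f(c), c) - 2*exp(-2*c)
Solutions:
 f(c) = C1 + 2*c*log(c) + c*(-2 + log(2)) + exp(-2*c)


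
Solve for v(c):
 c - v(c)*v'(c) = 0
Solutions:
 v(c) = -sqrt(C1 + c^2)
 v(c) = sqrt(C1 + c^2)


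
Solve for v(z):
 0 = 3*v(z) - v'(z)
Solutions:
 v(z) = C1*exp(3*z)


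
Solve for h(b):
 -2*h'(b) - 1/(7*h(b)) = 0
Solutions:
 h(b) = -sqrt(C1 - 7*b)/7
 h(b) = sqrt(C1 - 7*b)/7


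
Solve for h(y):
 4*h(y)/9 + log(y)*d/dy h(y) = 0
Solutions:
 h(y) = C1*exp(-4*li(y)/9)


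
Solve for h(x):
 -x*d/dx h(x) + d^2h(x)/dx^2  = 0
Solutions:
 h(x) = C1 + C2*erfi(sqrt(2)*x/2)


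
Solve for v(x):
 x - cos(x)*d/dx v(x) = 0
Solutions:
 v(x) = C1 + Integral(x/cos(x), x)


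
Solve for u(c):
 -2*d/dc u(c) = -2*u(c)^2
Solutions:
 u(c) = -1/(C1 + c)


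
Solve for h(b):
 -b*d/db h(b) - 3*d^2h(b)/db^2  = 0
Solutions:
 h(b) = C1 + C2*erf(sqrt(6)*b/6)


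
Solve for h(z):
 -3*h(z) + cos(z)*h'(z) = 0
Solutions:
 h(z) = C1*(sin(z) + 1)^(3/2)/(sin(z) - 1)^(3/2)


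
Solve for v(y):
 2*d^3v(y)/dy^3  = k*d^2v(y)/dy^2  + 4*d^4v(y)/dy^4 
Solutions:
 v(y) = C1 + C2*y + C3*exp(y*(1 - sqrt(1 - 4*k))/4) + C4*exp(y*(sqrt(1 - 4*k) + 1)/4)


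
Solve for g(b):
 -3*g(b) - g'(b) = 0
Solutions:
 g(b) = C1*exp(-3*b)


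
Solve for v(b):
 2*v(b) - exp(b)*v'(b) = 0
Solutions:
 v(b) = C1*exp(-2*exp(-b))


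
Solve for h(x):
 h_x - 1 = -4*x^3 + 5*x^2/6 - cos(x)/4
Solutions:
 h(x) = C1 - x^4 + 5*x^3/18 + x - sin(x)/4


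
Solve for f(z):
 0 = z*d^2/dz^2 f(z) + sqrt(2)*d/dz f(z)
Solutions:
 f(z) = C1 + C2*z^(1 - sqrt(2))


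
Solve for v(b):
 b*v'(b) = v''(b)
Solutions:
 v(b) = C1 + C2*erfi(sqrt(2)*b/2)


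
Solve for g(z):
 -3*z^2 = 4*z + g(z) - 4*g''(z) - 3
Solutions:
 g(z) = C1*exp(-z/2) + C2*exp(z/2) - 3*z^2 - 4*z - 21


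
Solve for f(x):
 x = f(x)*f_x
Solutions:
 f(x) = -sqrt(C1 + x^2)
 f(x) = sqrt(C1 + x^2)


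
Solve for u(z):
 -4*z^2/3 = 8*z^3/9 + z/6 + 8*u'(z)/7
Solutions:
 u(z) = C1 - 7*z^4/36 - 7*z^3/18 - 7*z^2/96


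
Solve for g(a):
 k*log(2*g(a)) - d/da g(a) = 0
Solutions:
 Integral(1/(log(_y) + log(2)), (_y, g(a))) = C1 + a*k


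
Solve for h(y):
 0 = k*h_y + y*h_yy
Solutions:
 h(y) = C1 + y^(1 - re(k))*(C2*sin(log(y)*Abs(im(k))) + C3*cos(log(y)*im(k)))


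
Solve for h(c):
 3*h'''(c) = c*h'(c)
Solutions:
 h(c) = C1 + Integral(C2*airyai(3^(2/3)*c/3) + C3*airybi(3^(2/3)*c/3), c)


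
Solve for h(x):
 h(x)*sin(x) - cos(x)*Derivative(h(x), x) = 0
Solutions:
 h(x) = C1/cos(x)


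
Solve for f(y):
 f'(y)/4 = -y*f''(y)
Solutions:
 f(y) = C1 + C2*y^(3/4)


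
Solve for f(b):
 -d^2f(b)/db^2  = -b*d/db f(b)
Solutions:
 f(b) = C1 + C2*erfi(sqrt(2)*b/2)


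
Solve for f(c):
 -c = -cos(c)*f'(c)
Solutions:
 f(c) = C1 + Integral(c/cos(c), c)


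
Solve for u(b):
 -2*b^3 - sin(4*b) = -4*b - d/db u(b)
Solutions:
 u(b) = C1 + b^4/2 - 2*b^2 - cos(4*b)/4


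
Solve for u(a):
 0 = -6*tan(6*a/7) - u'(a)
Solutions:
 u(a) = C1 + 7*log(cos(6*a/7))


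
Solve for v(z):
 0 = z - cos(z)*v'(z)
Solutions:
 v(z) = C1 + Integral(z/cos(z), z)


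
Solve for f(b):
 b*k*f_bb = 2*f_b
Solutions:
 f(b) = C1 + b^(((re(k) + 2)*re(k) + im(k)^2)/(re(k)^2 + im(k)^2))*(C2*sin(2*log(b)*Abs(im(k))/(re(k)^2 + im(k)^2)) + C3*cos(2*log(b)*im(k)/(re(k)^2 + im(k)^2)))


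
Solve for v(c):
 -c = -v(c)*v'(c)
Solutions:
 v(c) = -sqrt(C1 + c^2)
 v(c) = sqrt(C1 + c^2)


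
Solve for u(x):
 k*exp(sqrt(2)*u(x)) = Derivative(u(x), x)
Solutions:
 u(x) = sqrt(2)*(2*log(-1/(C1 + k*x)) - log(2))/4


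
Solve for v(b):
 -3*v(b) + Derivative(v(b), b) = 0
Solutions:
 v(b) = C1*exp(3*b)


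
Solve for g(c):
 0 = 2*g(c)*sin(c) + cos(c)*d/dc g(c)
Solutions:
 g(c) = C1*cos(c)^2


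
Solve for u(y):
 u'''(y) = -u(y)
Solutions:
 u(y) = C3*exp(-y) + (C1*sin(sqrt(3)*y/2) + C2*cos(sqrt(3)*y/2))*exp(y/2)


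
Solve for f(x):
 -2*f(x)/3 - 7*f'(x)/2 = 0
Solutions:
 f(x) = C1*exp(-4*x/21)


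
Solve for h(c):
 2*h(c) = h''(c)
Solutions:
 h(c) = C1*exp(-sqrt(2)*c) + C2*exp(sqrt(2)*c)


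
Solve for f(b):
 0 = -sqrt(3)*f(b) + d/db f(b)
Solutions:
 f(b) = C1*exp(sqrt(3)*b)


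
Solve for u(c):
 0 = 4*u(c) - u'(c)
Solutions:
 u(c) = C1*exp(4*c)


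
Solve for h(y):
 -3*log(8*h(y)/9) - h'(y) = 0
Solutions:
 Integral(1/(log(_y) - 2*log(3) + 3*log(2)), (_y, h(y)))/3 = C1 - y


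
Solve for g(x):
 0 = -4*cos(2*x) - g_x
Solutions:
 g(x) = C1 - 2*sin(2*x)


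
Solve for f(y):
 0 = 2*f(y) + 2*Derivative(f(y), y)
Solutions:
 f(y) = C1*exp(-y)


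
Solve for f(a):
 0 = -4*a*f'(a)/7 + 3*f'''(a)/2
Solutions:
 f(a) = C1 + Integral(C2*airyai(2*21^(2/3)*a/21) + C3*airybi(2*21^(2/3)*a/21), a)


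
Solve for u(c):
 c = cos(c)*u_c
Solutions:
 u(c) = C1 + Integral(c/cos(c), c)


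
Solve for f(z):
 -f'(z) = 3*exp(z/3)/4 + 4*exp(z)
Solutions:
 f(z) = C1 - 9*exp(z/3)/4 - 4*exp(z)


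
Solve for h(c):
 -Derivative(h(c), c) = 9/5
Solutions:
 h(c) = C1 - 9*c/5


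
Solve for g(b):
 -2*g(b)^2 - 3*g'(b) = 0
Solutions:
 g(b) = 3/(C1 + 2*b)


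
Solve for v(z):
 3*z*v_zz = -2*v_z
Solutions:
 v(z) = C1 + C2*z^(1/3)


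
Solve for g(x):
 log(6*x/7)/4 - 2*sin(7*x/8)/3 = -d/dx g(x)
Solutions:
 g(x) = C1 - x*log(x)/4 - x*log(6)/4 + x/4 + x*log(7)/4 - 16*cos(7*x/8)/21


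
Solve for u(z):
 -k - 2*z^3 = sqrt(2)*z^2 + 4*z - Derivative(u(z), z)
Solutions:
 u(z) = C1 + k*z + z^4/2 + sqrt(2)*z^3/3 + 2*z^2


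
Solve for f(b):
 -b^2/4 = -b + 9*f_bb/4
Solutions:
 f(b) = C1 + C2*b - b^4/108 + 2*b^3/27


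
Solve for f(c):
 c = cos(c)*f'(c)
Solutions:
 f(c) = C1 + Integral(c/cos(c), c)


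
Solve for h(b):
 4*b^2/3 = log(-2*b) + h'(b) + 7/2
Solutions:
 h(b) = C1 + 4*b^3/9 - b*log(-b) + b*(-5/2 - log(2))


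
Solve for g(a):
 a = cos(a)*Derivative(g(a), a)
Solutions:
 g(a) = C1 + Integral(a/cos(a), a)


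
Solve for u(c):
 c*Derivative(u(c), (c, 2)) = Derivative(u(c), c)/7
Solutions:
 u(c) = C1 + C2*c^(8/7)


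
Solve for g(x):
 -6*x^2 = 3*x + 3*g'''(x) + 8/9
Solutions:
 g(x) = C1 + C2*x + C3*x^2 - x^5/30 - x^4/24 - 4*x^3/81


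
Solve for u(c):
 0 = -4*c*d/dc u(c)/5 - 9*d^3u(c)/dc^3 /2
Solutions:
 u(c) = C1 + Integral(C2*airyai(-2*75^(1/3)*c/15) + C3*airybi(-2*75^(1/3)*c/15), c)


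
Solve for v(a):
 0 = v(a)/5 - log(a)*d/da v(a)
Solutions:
 v(a) = C1*exp(li(a)/5)


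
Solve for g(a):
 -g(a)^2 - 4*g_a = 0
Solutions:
 g(a) = 4/(C1 + a)


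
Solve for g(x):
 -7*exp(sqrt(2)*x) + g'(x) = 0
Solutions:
 g(x) = C1 + 7*sqrt(2)*exp(sqrt(2)*x)/2


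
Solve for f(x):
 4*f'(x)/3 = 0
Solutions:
 f(x) = C1


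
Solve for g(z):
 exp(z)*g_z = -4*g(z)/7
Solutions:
 g(z) = C1*exp(4*exp(-z)/7)


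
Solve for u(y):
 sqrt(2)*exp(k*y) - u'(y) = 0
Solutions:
 u(y) = C1 + sqrt(2)*exp(k*y)/k


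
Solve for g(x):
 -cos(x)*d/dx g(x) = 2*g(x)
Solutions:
 g(x) = C1*(sin(x) - 1)/(sin(x) + 1)


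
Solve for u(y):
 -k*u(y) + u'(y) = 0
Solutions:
 u(y) = C1*exp(k*y)


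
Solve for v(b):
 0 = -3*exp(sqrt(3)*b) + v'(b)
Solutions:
 v(b) = C1 + sqrt(3)*exp(sqrt(3)*b)


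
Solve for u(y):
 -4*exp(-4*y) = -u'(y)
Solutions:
 u(y) = C1 - exp(-4*y)


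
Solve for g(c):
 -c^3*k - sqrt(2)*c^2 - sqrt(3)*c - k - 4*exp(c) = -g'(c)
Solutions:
 g(c) = C1 + c^4*k/4 + sqrt(2)*c^3/3 + sqrt(3)*c^2/2 + c*k + 4*exp(c)


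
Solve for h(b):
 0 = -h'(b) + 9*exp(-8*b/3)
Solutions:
 h(b) = C1 - 27*exp(-8*b/3)/8


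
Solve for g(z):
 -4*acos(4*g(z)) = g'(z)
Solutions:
 Integral(1/acos(4*_y), (_y, g(z))) = C1 - 4*z


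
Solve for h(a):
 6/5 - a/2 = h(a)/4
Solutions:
 h(a) = 24/5 - 2*a


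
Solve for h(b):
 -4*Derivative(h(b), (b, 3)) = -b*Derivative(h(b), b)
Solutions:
 h(b) = C1 + Integral(C2*airyai(2^(1/3)*b/2) + C3*airybi(2^(1/3)*b/2), b)


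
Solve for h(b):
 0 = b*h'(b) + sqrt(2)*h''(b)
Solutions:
 h(b) = C1 + C2*erf(2^(1/4)*b/2)


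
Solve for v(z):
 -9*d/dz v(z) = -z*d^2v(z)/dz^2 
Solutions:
 v(z) = C1 + C2*z^10


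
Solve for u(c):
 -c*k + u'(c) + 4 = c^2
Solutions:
 u(c) = C1 + c^3/3 + c^2*k/2 - 4*c


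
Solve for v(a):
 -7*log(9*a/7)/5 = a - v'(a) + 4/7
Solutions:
 v(a) = C1 + a^2/2 + 7*a*log(a)/5 - 7*a*log(7)/5 - 29*a/35 + 14*a*log(3)/5


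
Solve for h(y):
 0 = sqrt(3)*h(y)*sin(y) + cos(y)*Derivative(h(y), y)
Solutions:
 h(y) = C1*cos(y)^(sqrt(3))


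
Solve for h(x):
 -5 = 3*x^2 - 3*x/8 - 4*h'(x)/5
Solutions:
 h(x) = C1 + 5*x^3/4 - 15*x^2/64 + 25*x/4


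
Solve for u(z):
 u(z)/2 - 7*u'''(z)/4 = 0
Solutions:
 u(z) = C3*exp(2^(1/3)*7^(2/3)*z/7) + (C1*sin(2^(1/3)*sqrt(3)*7^(2/3)*z/14) + C2*cos(2^(1/3)*sqrt(3)*7^(2/3)*z/14))*exp(-2^(1/3)*7^(2/3)*z/14)


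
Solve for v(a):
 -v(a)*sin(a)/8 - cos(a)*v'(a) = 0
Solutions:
 v(a) = C1*cos(a)^(1/8)


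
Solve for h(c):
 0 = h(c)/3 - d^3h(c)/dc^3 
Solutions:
 h(c) = C3*exp(3^(2/3)*c/3) + (C1*sin(3^(1/6)*c/2) + C2*cos(3^(1/6)*c/2))*exp(-3^(2/3)*c/6)


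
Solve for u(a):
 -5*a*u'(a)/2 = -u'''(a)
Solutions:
 u(a) = C1 + Integral(C2*airyai(2^(2/3)*5^(1/3)*a/2) + C3*airybi(2^(2/3)*5^(1/3)*a/2), a)


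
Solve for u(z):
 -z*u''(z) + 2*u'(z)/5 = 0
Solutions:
 u(z) = C1 + C2*z^(7/5)


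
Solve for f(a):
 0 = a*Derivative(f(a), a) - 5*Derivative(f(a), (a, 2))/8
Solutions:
 f(a) = C1 + C2*erfi(2*sqrt(5)*a/5)


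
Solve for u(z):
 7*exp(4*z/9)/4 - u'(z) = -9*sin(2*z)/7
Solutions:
 u(z) = C1 + 63*exp(4*z/9)/16 - 9*cos(2*z)/14


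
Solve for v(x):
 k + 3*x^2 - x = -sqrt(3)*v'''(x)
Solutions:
 v(x) = C1 + C2*x + C3*x^2 - sqrt(3)*k*x^3/18 - sqrt(3)*x^5/60 + sqrt(3)*x^4/72


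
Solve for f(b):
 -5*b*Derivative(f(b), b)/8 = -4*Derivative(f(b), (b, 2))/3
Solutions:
 f(b) = C1 + C2*erfi(sqrt(15)*b/8)


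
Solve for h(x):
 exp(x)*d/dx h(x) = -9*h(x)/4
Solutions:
 h(x) = C1*exp(9*exp(-x)/4)


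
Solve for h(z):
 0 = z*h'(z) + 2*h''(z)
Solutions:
 h(z) = C1 + C2*erf(z/2)


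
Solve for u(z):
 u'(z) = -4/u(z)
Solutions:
 u(z) = -sqrt(C1 - 8*z)
 u(z) = sqrt(C1 - 8*z)


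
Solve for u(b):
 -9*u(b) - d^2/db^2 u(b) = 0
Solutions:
 u(b) = C1*sin(3*b) + C2*cos(3*b)


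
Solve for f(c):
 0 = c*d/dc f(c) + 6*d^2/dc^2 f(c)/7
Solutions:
 f(c) = C1 + C2*erf(sqrt(21)*c/6)


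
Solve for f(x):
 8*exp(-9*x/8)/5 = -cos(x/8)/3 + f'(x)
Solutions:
 f(x) = C1 + 8*sin(x/8)/3 - 64*exp(-9*x/8)/45


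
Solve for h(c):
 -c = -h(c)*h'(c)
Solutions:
 h(c) = -sqrt(C1 + c^2)
 h(c) = sqrt(C1 + c^2)


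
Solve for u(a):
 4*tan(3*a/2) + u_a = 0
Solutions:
 u(a) = C1 + 8*log(cos(3*a/2))/3


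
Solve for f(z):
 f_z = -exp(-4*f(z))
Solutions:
 f(z) = log(-I*(C1 - 4*z)^(1/4))
 f(z) = log(I*(C1 - 4*z)^(1/4))
 f(z) = log(-(C1 - 4*z)^(1/4))
 f(z) = log(C1 - 4*z)/4


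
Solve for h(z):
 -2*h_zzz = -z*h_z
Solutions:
 h(z) = C1 + Integral(C2*airyai(2^(2/3)*z/2) + C3*airybi(2^(2/3)*z/2), z)


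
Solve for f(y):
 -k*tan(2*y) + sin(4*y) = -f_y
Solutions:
 f(y) = C1 - k*log(cos(2*y))/2 + cos(4*y)/4


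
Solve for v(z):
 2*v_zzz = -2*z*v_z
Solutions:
 v(z) = C1 + Integral(C2*airyai(-z) + C3*airybi(-z), z)


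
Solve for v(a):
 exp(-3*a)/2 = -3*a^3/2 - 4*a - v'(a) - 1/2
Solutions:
 v(a) = C1 - 3*a^4/8 - 2*a^2 - a/2 + exp(-3*a)/6


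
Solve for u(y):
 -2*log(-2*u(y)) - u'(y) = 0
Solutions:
 Integral(1/(log(-_y) + log(2)), (_y, u(y)))/2 = C1 - y


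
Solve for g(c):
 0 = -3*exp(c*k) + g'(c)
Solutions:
 g(c) = C1 + 3*exp(c*k)/k


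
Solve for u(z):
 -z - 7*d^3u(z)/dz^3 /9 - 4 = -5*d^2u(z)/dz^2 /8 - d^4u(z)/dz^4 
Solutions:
 u(z) = C1 + C2*z + 4*z^3/15 + 944*z^2/225 + (C3*sin(sqrt(614)*z/36) + C4*cos(sqrt(614)*z/36))*exp(7*z/18)


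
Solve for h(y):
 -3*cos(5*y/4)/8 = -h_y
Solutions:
 h(y) = C1 + 3*sin(5*y/4)/10


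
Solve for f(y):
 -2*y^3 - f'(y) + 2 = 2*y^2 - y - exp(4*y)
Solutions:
 f(y) = C1 - y^4/2 - 2*y^3/3 + y^2/2 + 2*y + exp(4*y)/4


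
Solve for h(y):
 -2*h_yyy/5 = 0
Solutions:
 h(y) = C1 + C2*y + C3*y^2


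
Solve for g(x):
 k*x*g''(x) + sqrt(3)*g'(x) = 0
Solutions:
 g(x) = C1 + x^(((re(k) - sqrt(3))*re(k) + im(k)^2)/(re(k)^2 + im(k)^2))*(C2*sin(sqrt(3)*log(x)*Abs(im(k))/(re(k)^2 + im(k)^2)) + C3*cos(sqrt(3)*log(x)*im(k)/(re(k)^2 + im(k)^2)))


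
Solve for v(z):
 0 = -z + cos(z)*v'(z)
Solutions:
 v(z) = C1 + Integral(z/cos(z), z)


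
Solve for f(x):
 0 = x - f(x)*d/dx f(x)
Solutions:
 f(x) = -sqrt(C1 + x^2)
 f(x) = sqrt(C1 + x^2)


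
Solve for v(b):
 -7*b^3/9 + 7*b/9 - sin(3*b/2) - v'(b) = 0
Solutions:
 v(b) = C1 - 7*b^4/36 + 7*b^2/18 + 2*cos(3*b/2)/3


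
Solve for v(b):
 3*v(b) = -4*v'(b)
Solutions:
 v(b) = C1*exp(-3*b/4)


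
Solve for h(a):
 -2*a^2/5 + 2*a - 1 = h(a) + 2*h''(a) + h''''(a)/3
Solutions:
 h(a) = C1*sin(a*sqrt(3 - sqrt(6))) + C2*sin(a*sqrt(sqrt(6) + 3)) + C3*cos(a*sqrt(3 - sqrt(6))) + C4*cos(a*sqrt(sqrt(6) + 3)) - 2*a^2/5 + 2*a + 3/5


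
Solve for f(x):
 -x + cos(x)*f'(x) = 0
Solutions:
 f(x) = C1 + Integral(x/cos(x), x)


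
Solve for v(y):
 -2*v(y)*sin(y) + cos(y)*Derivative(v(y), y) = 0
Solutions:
 v(y) = C1/cos(y)^2


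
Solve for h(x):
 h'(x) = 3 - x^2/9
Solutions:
 h(x) = C1 - x^3/27 + 3*x


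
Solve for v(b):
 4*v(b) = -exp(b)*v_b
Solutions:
 v(b) = C1*exp(4*exp(-b))


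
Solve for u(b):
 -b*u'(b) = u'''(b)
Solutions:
 u(b) = C1 + Integral(C2*airyai(-b) + C3*airybi(-b), b)


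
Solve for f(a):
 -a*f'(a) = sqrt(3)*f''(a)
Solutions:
 f(a) = C1 + C2*erf(sqrt(2)*3^(3/4)*a/6)


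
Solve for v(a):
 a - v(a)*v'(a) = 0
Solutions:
 v(a) = -sqrt(C1 + a^2)
 v(a) = sqrt(C1 + a^2)


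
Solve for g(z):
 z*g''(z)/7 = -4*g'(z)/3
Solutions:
 g(z) = C1 + C2/z^(25/3)


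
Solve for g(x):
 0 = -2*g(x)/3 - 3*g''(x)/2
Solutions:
 g(x) = C1*sin(2*x/3) + C2*cos(2*x/3)


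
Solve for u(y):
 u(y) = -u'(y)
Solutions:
 u(y) = C1*exp(-y)


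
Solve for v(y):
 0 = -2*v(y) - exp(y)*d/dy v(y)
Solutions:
 v(y) = C1*exp(2*exp(-y))


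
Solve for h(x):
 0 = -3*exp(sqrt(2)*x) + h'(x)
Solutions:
 h(x) = C1 + 3*sqrt(2)*exp(sqrt(2)*x)/2


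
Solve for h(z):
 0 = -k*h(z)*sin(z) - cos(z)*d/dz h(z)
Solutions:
 h(z) = C1*exp(k*log(cos(z)))


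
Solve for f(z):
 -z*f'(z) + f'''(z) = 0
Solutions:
 f(z) = C1 + Integral(C2*airyai(z) + C3*airybi(z), z)


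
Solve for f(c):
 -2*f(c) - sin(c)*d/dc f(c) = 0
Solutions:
 f(c) = C1*(cos(c) + 1)/(cos(c) - 1)


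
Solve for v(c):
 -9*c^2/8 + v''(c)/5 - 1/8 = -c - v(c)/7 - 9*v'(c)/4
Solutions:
 v(c) = C1*exp(c*(-315 + sqrt(96985))/56) + C2*exp(-c*(sqrt(96985) + 315)/56) + 63*c^2/8 - 4081*c/16 + 1278739/320


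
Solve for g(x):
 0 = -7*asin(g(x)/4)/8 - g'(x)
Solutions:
 Integral(1/asin(_y/4), (_y, g(x))) = C1 - 7*x/8


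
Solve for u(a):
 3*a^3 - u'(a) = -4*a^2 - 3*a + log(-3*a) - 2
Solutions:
 u(a) = C1 + 3*a^4/4 + 4*a^3/3 + 3*a^2/2 - a*log(-a) + a*(3 - log(3))


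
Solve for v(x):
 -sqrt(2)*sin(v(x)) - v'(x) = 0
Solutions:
 v(x) = -acos((-C1 - exp(2*sqrt(2)*x))/(C1 - exp(2*sqrt(2)*x))) + 2*pi
 v(x) = acos((-C1 - exp(2*sqrt(2)*x))/(C1 - exp(2*sqrt(2)*x)))


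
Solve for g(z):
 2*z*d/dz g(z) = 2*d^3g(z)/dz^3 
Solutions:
 g(z) = C1 + Integral(C2*airyai(z) + C3*airybi(z), z)


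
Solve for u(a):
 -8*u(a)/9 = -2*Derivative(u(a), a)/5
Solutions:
 u(a) = C1*exp(20*a/9)


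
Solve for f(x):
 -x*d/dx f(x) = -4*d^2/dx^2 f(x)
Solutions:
 f(x) = C1 + C2*erfi(sqrt(2)*x/4)


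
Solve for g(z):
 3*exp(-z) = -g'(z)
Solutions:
 g(z) = C1 + 3*exp(-z)


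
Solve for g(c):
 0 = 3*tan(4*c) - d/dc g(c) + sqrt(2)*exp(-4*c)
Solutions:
 g(c) = C1 + 3*log(tan(4*c)^2 + 1)/8 - sqrt(2)*exp(-4*c)/4


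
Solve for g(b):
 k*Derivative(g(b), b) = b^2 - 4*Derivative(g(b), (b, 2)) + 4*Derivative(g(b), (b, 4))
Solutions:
 g(b) = C1 + C2*exp(b*(3^(1/3)*(-9*k + 4*sqrt(3)*sqrt(27*k^2/16 - 4))^(1/3)/12 - 3^(5/6)*I*(-9*k + 4*sqrt(3)*sqrt(27*k^2/16 - 4))^(1/3)/12 - 4/((-3^(1/3) + 3^(5/6)*I)*(-9*k + 4*sqrt(3)*sqrt(27*k^2/16 - 4))^(1/3)))) + C3*exp(b*(3^(1/3)*(-9*k + 4*sqrt(3)*sqrt(27*k^2/16 - 4))^(1/3)/12 + 3^(5/6)*I*(-9*k + 4*sqrt(3)*sqrt(27*k^2/16 - 4))^(1/3)/12 + 4/((3^(1/3) + 3^(5/6)*I)*(-9*k + 4*sqrt(3)*sqrt(27*k^2/16 - 4))^(1/3)))) + C4*exp(-3^(1/3)*b*((-9*k + 4*sqrt(3)*sqrt(27*k^2/16 - 4))^(1/3) + 4*3^(1/3)/(-9*k + 4*sqrt(3)*sqrt(27*k^2/16 - 4))^(1/3))/6) + b^3/(3*k) - 4*b^2/k^2 + 32*b/k^3


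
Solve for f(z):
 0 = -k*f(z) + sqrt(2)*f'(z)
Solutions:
 f(z) = C1*exp(sqrt(2)*k*z/2)


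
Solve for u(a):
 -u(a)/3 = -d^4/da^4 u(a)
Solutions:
 u(a) = C1*exp(-3^(3/4)*a/3) + C2*exp(3^(3/4)*a/3) + C3*sin(3^(3/4)*a/3) + C4*cos(3^(3/4)*a/3)


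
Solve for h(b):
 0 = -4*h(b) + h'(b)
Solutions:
 h(b) = C1*exp(4*b)


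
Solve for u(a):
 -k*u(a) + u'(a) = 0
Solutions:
 u(a) = C1*exp(a*k)


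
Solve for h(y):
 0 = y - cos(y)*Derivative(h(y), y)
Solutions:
 h(y) = C1 + Integral(y/cos(y), y)


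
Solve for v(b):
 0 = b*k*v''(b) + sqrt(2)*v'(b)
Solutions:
 v(b) = C1 + b^(((re(k) - sqrt(2))*re(k) + im(k)^2)/(re(k)^2 + im(k)^2))*(C2*sin(sqrt(2)*log(b)*Abs(im(k))/(re(k)^2 + im(k)^2)) + C3*cos(sqrt(2)*log(b)*im(k)/(re(k)^2 + im(k)^2)))


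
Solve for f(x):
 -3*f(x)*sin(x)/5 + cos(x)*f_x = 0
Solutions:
 f(x) = C1/cos(x)^(3/5)


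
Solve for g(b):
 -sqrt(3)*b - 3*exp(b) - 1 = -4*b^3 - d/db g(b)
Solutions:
 g(b) = C1 - b^4 + sqrt(3)*b^2/2 + b + 3*exp(b)


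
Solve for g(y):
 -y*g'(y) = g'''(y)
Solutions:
 g(y) = C1 + Integral(C2*airyai(-y) + C3*airybi(-y), y)


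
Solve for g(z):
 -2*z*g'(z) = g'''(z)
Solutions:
 g(z) = C1 + Integral(C2*airyai(-2^(1/3)*z) + C3*airybi(-2^(1/3)*z), z)


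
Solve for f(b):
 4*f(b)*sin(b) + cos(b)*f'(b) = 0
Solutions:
 f(b) = C1*cos(b)^4


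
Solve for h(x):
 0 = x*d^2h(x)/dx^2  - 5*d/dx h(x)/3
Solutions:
 h(x) = C1 + C2*x^(8/3)


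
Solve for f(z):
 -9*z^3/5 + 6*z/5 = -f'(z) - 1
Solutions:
 f(z) = C1 + 9*z^4/20 - 3*z^2/5 - z


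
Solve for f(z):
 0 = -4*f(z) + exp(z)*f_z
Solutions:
 f(z) = C1*exp(-4*exp(-z))


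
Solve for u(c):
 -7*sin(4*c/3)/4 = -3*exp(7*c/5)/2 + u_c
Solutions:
 u(c) = C1 + 15*exp(7*c/5)/14 + 21*cos(4*c/3)/16


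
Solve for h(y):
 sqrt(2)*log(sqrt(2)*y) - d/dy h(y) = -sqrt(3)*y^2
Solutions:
 h(y) = C1 + sqrt(3)*y^3/3 + sqrt(2)*y*log(y) - sqrt(2)*y + sqrt(2)*y*log(2)/2


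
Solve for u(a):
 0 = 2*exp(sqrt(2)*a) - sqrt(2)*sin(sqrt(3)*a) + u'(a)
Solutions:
 u(a) = C1 - sqrt(2)*exp(sqrt(2)*a) - sqrt(6)*cos(sqrt(3)*a)/3


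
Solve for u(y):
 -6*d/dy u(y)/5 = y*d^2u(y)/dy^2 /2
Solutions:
 u(y) = C1 + C2/y^(7/5)


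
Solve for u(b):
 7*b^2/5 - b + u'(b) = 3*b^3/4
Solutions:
 u(b) = C1 + 3*b^4/16 - 7*b^3/15 + b^2/2


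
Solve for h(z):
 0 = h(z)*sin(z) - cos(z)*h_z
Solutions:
 h(z) = C1/cos(z)


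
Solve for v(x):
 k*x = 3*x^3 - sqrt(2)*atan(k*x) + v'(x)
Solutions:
 v(x) = C1 + k*x^2/2 - 3*x^4/4 + sqrt(2)*Piecewise((x*atan(k*x) - log(k^2*x^2 + 1)/(2*k), Ne(k, 0)), (0, True))


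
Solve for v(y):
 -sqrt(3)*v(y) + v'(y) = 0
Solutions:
 v(y) = C1*exp(sqrt(3)*y)


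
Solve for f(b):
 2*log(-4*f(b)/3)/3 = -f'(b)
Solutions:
 3*Integral(1/(log(-_y) - log(6) + 3*log(2)), (_y, f(b)))/2 = C1 - b


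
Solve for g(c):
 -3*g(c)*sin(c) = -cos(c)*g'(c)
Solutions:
 g(c) = C1/cos(c)^3


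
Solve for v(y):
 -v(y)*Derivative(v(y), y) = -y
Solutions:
 v(y) = -sqrt(C1 + y^2)
 v(y) = sqrt(C1 + y^2)


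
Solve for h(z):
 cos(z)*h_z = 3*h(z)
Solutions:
 h(z) = C1*(sin(z) + 1)^(3/2)/(sin(z) - 1)^(3/2)


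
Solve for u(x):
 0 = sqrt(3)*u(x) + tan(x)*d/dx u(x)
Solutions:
 u(x) = C1/sin(x)^(sqrt(3))


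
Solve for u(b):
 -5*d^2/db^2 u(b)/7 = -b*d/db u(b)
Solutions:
 u(b) = C1 + C2*erfi(sqrt(70)*b/10)


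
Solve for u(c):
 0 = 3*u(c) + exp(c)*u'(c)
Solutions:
 u(c) = C1*exp(3*exp(-c))


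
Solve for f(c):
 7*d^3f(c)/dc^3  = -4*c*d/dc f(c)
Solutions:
 f(c) = C1 + Integral(C2*airyai(-14^(2/3)*c/7) + C3*airybi(-14^(2/3)*c/7), c)


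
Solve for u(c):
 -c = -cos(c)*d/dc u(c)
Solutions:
 u(c) = C1 + Integral(c/cos(c), c)


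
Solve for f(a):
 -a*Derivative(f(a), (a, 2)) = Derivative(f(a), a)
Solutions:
 f(a) = C1 + C2*log(a)


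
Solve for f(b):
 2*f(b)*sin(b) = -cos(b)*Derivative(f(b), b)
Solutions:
 f(b) = C1*cos(b)^2


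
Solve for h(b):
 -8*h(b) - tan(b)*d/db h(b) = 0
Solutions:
 h(b) = C1/sin(b)^8


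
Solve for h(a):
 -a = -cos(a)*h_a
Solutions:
 h(a) = C1 + Integral(a/cos(a), a)


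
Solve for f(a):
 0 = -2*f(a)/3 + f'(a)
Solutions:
 f(a) = C1*exp(2*a/3)


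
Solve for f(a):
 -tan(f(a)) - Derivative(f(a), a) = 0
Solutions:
 f(a) = pi - asin(C1*exp(-a))
 f(a) = asin(C1*exp(-a))


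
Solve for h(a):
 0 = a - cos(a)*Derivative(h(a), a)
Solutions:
 h(a) = C1 + Integral(a/cos(a), a)


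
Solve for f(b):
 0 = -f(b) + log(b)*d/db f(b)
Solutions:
 f(b) = C1*exp(li(b))


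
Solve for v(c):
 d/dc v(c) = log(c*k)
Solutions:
 v(c) = C1 + c*log(c*k) - c


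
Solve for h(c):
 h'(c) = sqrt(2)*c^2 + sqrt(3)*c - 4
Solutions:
 h(c) = C1 + sqrt(2)*c^3/3 + sqrt(3)*c^2/2 - 4*c


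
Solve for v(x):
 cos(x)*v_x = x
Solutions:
 v(x) = C1 + Integral(x/cos(x), x)


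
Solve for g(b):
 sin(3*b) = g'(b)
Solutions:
 g(b) = C1 - cos(3*b)/3


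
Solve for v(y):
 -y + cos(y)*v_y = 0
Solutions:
 v(y) = C1 + Integral(y/cos(y), y)


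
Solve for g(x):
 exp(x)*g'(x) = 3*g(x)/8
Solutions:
 g(x) = C1*exp(-3*exp(-x)/8)


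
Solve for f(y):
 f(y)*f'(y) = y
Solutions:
 f(y) = -sqrt(C1 + y^2)
 f(y) = sqrt(C1 + y^2)


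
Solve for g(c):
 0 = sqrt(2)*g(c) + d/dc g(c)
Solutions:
 g(c) = C1*exp(-sqrt(2)*c)


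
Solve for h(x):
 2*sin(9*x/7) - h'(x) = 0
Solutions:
 h(x) = C1 - 14*cos(9*x/7)/9


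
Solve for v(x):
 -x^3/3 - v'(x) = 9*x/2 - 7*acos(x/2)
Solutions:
 v(x) = C1 - x^4/12 - 9*x^2/4 + 7*x*acos(x/2) - 7*sqrt(4 - x^2)


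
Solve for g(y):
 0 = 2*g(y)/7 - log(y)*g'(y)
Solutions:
 g(y) = C1*exp(2*li(y)/7)


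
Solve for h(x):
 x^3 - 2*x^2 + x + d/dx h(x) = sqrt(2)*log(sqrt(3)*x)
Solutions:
 h(x) = C1 - x^4/4 + 2*x^3/3 - x^2/2 + sqrt(2)*x*log(x) - sqrt(2)*x + sqrt(2)*x*log(3)/2


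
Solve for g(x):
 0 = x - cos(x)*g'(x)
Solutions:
 g(x) = C1 + Integral(x/cos(x), x)


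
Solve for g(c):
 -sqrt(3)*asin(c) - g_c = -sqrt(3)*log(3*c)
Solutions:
 g(c) = C1 + sqrt(3)*c*(log(c) - 1) + sqrt(3)*c*log(3) - sqrt(3)*(c*asin(c) + sqrt(1 - c^2))


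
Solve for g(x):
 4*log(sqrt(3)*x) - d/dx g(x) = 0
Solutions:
 g(x) = C1 + 4*x*log(x) - 4*x + x*log(9)


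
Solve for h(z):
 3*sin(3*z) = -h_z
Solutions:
 h(z) = C1 + cos(3*z)


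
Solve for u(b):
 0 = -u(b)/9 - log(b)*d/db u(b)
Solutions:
 u(b) = C1*exp(-li(b)/9)


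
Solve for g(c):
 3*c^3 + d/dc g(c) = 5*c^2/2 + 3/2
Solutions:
 g(c) = C1 - 3*c^4/4 + 5*c^3/6 + 3*c/2


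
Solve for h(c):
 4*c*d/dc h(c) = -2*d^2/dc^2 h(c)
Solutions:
 h(c) = C1 + C2*erf(c)


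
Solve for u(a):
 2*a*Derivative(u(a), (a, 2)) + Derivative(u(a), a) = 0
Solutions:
 u(a) = C1 + C2*sqrt(a)


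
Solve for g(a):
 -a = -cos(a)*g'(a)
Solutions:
 g(a) = C1 + Integral(a/cos(a), a)


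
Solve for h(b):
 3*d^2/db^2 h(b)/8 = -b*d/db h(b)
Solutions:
 h(b) = C1 + C2*erf(2*sqrt(3)*b/3)


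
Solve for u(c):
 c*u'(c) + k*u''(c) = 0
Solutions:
 u(c) = C1 + C2*sqrt(k)*erf(sqrt(2)*c*sqrt(1/k)/2)


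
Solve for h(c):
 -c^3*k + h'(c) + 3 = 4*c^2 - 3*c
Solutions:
 h(c) = C1 + c^4*k/4 + 4*c^3/3 - 3*c^2/2 - 3*c


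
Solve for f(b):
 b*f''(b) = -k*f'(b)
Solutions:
 f(b) = C1 + b^(1 - re(k))*(C2*sin(log(b)*Abs(im(k))) + C3*cos(log(b)*im(k)))


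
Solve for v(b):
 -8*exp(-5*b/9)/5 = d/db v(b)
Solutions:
 v(b) = C1 + 72*exp(-5*b/9)/25


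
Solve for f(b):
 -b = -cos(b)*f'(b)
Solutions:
 f(b) = C1 + Integral(b/cos(b), b)


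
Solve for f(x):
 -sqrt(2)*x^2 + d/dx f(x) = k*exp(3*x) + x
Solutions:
 f(x) = C1 + k*exp(3*x)/3 + sqrt(2)*x^3/3 + x^2/2


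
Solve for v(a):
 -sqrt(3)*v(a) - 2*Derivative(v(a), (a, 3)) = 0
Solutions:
 v(a) = C3*exp(-2^(2/3)*3^(1/6)*a/2) + (C1*sin(6^(2/3)*a/4) + C2*cos(6^(2/3)*a/4))*exp(2^(2/3)*3^(1/6)*a/4)


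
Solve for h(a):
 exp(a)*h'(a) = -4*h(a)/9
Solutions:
 h(a) = C1*exp(4*exp(-a)/9)


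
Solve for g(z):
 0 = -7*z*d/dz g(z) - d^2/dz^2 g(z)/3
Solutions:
 g(z) = C1 + C2*erf(sqrt(42)*z/2)


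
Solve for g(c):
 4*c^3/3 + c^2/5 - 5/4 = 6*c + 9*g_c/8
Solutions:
 g(c) = C1 + 8*c^4/27 + 8*c^3/135 - 8*c^2/3 - 10*c/9


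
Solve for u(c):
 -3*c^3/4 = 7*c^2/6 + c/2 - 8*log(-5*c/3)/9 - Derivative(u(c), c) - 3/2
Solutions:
 u(c) = C1 + 3*c^4/16 + 7*c^3/18 + c^2/4 - 8*c*log(-c)/9 + c*(-16*log(5) - 11 + 16*log(3))/18


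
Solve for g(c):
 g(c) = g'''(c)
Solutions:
 g(c) = C3*exp(c) + (C1*sin(sqrt(3)*c/2) + C2*cos(sqrt(3)*c/2))*exp(-c/2)


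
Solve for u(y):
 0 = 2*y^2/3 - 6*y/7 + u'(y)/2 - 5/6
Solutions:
 u(y) = C1 - 4*y^3/9 + 6*y^2/7 + 5*y/3


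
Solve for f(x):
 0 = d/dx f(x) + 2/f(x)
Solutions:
 f(x) = -sqrt(C1 - 4*x)
 f(x) = sqrt(C1 - 4*x)


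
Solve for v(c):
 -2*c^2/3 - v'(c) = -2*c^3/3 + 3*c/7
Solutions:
 v(c) = C1 + c^4/6 - 2*c^3/9 - 3*c^2/14


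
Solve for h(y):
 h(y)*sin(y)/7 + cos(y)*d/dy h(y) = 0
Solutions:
 h(y) = C1*cos(y)^(1/7)


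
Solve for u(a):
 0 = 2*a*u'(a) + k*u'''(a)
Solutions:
 u(a) = C1 + Integral(C2*airyai(2^(1/3)*a*(-1/k)^(1/3)) + C3*airybi(2^(1/3)*a*(-1/k)^(1/3)), a)


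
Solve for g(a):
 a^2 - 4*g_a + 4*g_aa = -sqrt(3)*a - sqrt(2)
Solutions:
 g(a) = C1 + C2*exp(a) + a^3/12 + sqrt(3)*a^2/8 + a^2/4 + sqrt(2)*a/4 + sqrt(3)*a/4 + a/2


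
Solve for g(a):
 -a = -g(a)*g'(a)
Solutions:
 g(a) = -sqrt(C1 + a^2)
 g(a) = sqrt(C1 + a^2)


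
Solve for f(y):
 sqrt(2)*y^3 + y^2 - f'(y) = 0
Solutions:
 f(y) = C1 + sqrt(2)*y^4/4 + y^3/3


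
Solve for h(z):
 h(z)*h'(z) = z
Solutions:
 h(z) = -sqrt(C1 + z^2)
 h(z) = sqrt(C1 + z^2)


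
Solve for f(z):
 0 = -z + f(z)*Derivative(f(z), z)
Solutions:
 f(z) = -sqrt(C1 + z^2)
 f(z) = sqrt(C1 + z^2)


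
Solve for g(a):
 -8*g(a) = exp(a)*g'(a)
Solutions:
 g(a) = C1*exp(8*exp(-a))


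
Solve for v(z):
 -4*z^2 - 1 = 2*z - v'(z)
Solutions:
 v(z) = C1 + 4*z^3/3 + z^2 + z


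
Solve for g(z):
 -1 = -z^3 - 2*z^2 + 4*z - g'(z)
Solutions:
 g(z) = C1 - z^4/4 - 2*z^3/3 + 2*z^2 + z


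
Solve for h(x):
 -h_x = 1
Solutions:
 h(x) = C1 - x


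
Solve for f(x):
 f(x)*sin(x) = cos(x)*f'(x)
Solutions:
 f(x) = C1/cos(x)


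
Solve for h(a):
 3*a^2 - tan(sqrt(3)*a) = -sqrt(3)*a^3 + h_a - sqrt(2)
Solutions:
 h(a) = C1 + sqrt(3)*a^4/4 + a^3 + sqrt(2)*a + sqrt(3)*log(cos(sqrt(3)*a))/3


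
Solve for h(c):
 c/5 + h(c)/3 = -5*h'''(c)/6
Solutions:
 h(c) = C3*exp(-2^(1/3)*5^(2/3)*c/5) - 3*c/5 + (C1*sin(2^(1/3)*sqrt(3)*5^(2/3)*c/10) + C2*cos(2^(1/3)*sqrt(3)*5^(2/3)*c/10))*exp(2^(1/3)*5^(2/3)*c/10)


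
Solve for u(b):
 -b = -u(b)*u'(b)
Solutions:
 u(b) = -sqrt(C1 + b^2)
 u(b) = sqrt(C1 + b^2)


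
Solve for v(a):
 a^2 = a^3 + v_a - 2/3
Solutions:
 v(a) = C1 - a^4/4 + a^3/3 + 2*a/3


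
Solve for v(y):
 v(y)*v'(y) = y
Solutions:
 v(y) = -sqrt(C1 + y^2)
 v(y) = sqrt(C1 + y^2)
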